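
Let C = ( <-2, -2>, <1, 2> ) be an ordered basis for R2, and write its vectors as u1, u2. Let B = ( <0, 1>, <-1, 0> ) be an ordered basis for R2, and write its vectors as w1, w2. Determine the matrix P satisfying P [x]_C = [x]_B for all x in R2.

Take x = uj: its C-coordinates are the j-th standard unit vector, so P e_j — column j of P — equals [uj]_B.
u1 = -2w1 + 2w2, giving column 1 = <-2, 2>; repeating for each j gives P = [[-2, 2], [2, -1]].

[[-2, 2], [2, -1]]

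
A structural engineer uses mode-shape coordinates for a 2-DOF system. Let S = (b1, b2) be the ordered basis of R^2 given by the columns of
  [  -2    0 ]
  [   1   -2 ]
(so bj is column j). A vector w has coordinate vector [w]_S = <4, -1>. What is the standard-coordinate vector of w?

<-8, 6>

The coordinates say w = 4b1 - b2; adding the scaled basis vectors gives <-8, 6>.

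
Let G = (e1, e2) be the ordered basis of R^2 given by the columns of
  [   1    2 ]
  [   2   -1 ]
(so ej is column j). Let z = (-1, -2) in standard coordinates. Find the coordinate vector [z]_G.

[z]_G is the unique c with M c = z, where M has columns e1, e2.
System: c_1 + 2c_2 = -1, 2c_1 - c_2 = -2; solving gives c_1 = -1, c_2 = 0.
Check: -e1 + 0·e2 = (-1, -2).

(-1, 0)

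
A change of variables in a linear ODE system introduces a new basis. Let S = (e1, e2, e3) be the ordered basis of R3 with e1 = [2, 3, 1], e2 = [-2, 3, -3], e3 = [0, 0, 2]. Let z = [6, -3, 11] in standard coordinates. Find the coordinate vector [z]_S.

[z]_S is the unique c with M c = z, where M has columns e1, ..., e3.
Gaussian elimination on [M | z] yields c = (1, -2, 2).
Check: e1 - 2e2 + 2e3 = [6, -3, 11].

[1, -2, 2]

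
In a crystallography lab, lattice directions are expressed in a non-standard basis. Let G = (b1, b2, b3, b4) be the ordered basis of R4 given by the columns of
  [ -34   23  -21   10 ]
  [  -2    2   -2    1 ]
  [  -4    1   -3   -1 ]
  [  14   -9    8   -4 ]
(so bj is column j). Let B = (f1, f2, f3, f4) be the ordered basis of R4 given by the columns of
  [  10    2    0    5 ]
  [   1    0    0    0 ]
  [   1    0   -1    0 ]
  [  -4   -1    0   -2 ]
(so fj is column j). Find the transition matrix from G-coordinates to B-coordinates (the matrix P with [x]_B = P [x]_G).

[[-2, 2, -2, 1], [-2, -1, 2, 0], [2, 1, 1, 2], [-2, 1, -1, 0]]

Take x = bj: its G-coordinates are the j-th standard unit vector, so P e_j — column j of P — equals [bj]_B.
b1 = -2f1 - 2f2 + 2f3 - 2f4, giving column 1 = [-2, -2, 2, -2]; repeating for each j gives P = [[-2, 2, -2, 1], [-2, -1, 2, 0], [2, 1, 1, 2], [-2, 1, -1, 0]].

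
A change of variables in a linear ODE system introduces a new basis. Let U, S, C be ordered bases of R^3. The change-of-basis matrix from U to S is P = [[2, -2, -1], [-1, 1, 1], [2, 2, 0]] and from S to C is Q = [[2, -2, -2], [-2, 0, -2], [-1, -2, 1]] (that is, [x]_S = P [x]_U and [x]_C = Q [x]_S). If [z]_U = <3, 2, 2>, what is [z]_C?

First [z]_S = P [z]_U = <0, 1, 10>.
Then [z]_C = Q [z]_S = <-22, -20, 8>.

<-22, -20, 8>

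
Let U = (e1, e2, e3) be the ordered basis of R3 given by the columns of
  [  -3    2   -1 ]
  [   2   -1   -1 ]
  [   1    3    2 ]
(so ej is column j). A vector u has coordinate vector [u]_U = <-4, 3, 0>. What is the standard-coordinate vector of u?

<18, -11, 5>

By definition u = -4e1 + 3e2 + 0·e3.
Summing componentwise gives <18, -11, 5>.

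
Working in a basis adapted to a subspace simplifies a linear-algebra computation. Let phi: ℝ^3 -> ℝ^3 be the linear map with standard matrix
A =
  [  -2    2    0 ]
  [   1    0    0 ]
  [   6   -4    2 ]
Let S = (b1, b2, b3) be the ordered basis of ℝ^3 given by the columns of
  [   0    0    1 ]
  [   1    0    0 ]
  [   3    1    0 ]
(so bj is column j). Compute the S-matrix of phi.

With P the matrix whose columns are b1, ..., b3, [phi]_S = P^(-1) A P.
Column by column: phi(b1) = A b1 = (2, 0, 2); its S-coordinates (0, 2, 2) give column 1.
Continuing for each basis vector yields [phi]_S = [[0, 0, 1], [2, 2, 3], [2, 0, -2]].

[[0, 0, 1], [2, 2, 3], [2, 0, -2]]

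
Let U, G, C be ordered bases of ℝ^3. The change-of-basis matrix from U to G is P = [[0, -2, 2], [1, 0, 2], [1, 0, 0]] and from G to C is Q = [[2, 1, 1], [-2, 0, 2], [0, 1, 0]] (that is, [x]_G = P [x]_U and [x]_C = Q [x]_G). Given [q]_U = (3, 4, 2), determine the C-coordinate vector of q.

(2, 14, 7)

Apply P to get G-coordinates (-4, 7, 3), then Q to get C-coordinates.
The result is [q]_C = (2, 14, 7).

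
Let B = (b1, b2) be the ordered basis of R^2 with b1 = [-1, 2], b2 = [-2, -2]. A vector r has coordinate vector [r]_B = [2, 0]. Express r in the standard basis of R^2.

[-2, 4]

r = M [r]_B, where M has columns b1, b2.
Carrying out the matrix-vector product, r = [-2, 4].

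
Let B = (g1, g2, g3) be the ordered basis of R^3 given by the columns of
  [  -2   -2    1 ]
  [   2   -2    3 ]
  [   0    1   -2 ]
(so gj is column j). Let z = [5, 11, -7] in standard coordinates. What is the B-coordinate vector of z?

[0, -1, 3]

Write z = c_1 g1 + ... + c_3 g3 and solve for the c_i.
Solving this 3x3 system gives c = (0, -1, 3).
Check: 0·g1 - g2 + 3g3 = [5, 11, -7].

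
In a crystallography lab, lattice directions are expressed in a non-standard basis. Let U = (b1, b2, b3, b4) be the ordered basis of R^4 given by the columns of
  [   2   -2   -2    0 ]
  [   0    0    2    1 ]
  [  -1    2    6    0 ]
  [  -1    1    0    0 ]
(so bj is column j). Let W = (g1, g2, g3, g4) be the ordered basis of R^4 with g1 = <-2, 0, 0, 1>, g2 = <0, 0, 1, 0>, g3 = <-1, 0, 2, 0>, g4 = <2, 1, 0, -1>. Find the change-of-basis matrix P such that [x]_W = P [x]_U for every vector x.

[[-1, 1, 2, 1], [-1, 2, 2, 0], [0, 0, 2, 0], [0, 0, 2, 1]]

Column j of P is [bj]_W, since P maps U-coordinates to W-coordinates.
Expressing b1 in W: b1 = -g1 - g2 + 0·g3 + 0·g4, so column 1 of P is <-1, -1, 0, 0>.
Doing the same for each bj gives P = [[-1, 1, 2, 1], [-1, 2, 2, 0], [0, 0, 2, 0], [0, 0, 2, 1]].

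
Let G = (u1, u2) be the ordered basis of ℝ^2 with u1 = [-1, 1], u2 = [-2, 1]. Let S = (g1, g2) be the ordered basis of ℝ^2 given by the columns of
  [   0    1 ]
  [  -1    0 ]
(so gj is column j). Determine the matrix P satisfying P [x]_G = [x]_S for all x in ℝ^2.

[[-1, -1], [-1, -2]]

Let M have columns uj and N have columns gj. Then for every x, N [x]_S = x = M [x]_G, so P = N^(-1) M.
Since det N = 1, N^(-1) has integer entries; multiplying gives P = [[-1, -1], [-1, -2]].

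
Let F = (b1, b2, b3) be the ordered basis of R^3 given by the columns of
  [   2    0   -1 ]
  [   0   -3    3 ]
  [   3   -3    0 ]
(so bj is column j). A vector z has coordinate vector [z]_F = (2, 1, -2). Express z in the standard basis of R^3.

By definition z = 2b1 + b2 - 2b3.
Summing componentwise gives (6, -9, 3).

(6, -9, 3)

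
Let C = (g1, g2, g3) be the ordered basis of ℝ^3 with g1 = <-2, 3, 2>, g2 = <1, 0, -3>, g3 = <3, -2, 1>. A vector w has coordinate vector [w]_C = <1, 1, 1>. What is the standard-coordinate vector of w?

<2, 1, 0>

w = M [w]_C, where M has columns g1, ..., g3.
Carrying out the matrix-vector product, w = <2, 1, 0>.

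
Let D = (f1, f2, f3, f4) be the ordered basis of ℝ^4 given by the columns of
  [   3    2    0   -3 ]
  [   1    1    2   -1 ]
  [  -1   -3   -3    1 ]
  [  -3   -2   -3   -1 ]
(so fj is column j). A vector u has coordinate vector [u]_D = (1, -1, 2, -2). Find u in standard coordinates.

By definition u = f1 - f2 + 2f3 - 2f4.
Summing componentwise gives (7, 6, -6, -5).

(7, 6, -6, -5)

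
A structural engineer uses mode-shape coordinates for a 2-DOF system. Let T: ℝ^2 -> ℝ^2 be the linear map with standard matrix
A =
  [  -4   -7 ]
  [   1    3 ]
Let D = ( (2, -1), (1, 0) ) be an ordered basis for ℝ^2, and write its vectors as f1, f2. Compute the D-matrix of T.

[[1, -1], [-3, -2]]

With P the matrix whose columns are f1, f2, [T]_D = P^(-1) A P.
Column by column: T(f1) = A f1 = (-1, -1); its D-coordinates (1, -3) give column 1.
Continuing for each basis vector yields [T]_D = [[1, -1], [-3, -2]].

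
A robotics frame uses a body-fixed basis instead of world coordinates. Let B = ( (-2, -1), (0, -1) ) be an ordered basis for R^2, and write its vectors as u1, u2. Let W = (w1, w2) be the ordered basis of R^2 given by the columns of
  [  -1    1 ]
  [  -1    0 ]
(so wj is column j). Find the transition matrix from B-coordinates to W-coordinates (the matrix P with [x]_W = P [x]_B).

Let M have columns uj and N have columns wj. Then for every x, N [x]_W = x = M [x]_B, so P = N^(-1) M.
Since det N = 1, N^(-1) has integer entries; multiplying gives P = [[1, 1], [-1, 1]].

[[1, 1], [-1, 1]]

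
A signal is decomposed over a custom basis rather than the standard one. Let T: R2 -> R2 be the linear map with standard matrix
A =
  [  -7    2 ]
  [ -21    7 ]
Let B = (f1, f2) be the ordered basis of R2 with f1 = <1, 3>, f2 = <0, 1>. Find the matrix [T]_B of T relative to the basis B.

With P the matrix whose columns are f1, f2, [T]_B = P^(-1) A P.
Column by column: T(f1) = A f1 = <-1, 0>; its B-coordinates <-1, 3> give column 1.
Continuing for each basis vector yields [T]_B = [[-1, 2], [3, 1]].

[[-1, 2], [3, 1]]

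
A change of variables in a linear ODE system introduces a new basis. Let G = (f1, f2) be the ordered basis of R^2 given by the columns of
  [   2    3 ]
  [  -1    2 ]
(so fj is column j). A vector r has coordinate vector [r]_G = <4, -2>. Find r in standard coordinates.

<2, -8>

r = M [r]_G, where M has columns f1, f2.
Carrying out the matrix-vector product, r = <2, -8>.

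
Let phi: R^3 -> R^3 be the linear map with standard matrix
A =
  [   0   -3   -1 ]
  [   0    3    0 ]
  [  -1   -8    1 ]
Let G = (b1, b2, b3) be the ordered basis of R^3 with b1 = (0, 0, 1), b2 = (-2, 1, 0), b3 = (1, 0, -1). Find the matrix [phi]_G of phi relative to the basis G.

[[0, -3, -1], [0, 3, 0], [-1, 3, 1]]

With P the matrix whose columns are b1, ..., b3, [phi]_G = P^(-1) A P.
Column by column: phi(b1) = A b1 = (-1, 0, 1); its G-coordinates (0, 0, -1) give column 1.
Continuing for each basis vector yields [phi]_G = [[0, -3, -1], [0, 3, 0], [-1, 3, 1]].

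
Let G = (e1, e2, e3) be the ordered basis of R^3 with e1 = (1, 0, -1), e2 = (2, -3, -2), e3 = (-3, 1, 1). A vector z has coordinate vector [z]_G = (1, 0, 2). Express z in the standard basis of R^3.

(-5, 2, 1)

By definition z = e1 + 0·e2 + 2e3.
Summing componentwise gives (-5, 2, 1).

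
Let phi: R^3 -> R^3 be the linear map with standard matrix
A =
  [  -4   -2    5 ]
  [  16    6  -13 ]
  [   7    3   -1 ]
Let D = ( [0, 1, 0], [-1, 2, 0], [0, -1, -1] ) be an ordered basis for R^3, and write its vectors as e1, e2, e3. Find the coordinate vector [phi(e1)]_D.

Compute phi(e1) = A e1 = [-2, 6, 3] in standard coordinates.
Then write this in D-coordinates: solve for y in y_1 e1 + ... + y_3 e3 = [-2, 6, 3].
This gives y = [-1, 2, -3], which is column 1 of [phi]_D.

[-1, 2, -3]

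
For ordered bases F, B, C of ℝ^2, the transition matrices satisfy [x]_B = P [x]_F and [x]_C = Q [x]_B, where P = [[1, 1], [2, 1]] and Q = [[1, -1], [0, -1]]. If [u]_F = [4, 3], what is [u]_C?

[-4, -11]

First [u]_B = P [u]_F = [7, 11].
Then [u]_C = Q [u]_B = [-4, -11].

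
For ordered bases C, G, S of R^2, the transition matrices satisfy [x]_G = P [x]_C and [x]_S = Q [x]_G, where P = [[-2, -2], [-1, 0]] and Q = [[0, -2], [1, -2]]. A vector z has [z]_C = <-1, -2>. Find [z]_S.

<-2, 4>

First [z]_G = P [z]_C = <6, 1>.
Then [z]_S = Q [z]_G = <-2, 4>.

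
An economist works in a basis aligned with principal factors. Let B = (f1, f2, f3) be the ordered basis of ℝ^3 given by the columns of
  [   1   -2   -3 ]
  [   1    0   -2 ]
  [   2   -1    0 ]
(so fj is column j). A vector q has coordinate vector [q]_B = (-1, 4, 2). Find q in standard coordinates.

By definition q = -f1 + 4f2 + 2f3.
Summing componentwise gives (-15, -5, -6).

(-15, -5, -6)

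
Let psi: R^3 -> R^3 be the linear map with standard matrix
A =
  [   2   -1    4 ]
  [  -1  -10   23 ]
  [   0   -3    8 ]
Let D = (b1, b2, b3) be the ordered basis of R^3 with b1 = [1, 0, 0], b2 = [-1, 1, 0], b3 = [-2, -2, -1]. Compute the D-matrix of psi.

Let P have columns b1, ..., b3. Then [psi]_D = P^(-1) A P.
Here det P = -1, so P^(-1) is integer; computing A P first and then P^(-1)(A P) gives [[1, 0, 1], [-1, -3, 3], [0, 3, 2]].

[[1, 0, 1], [-1, -3, 3], [0, 3, 2]]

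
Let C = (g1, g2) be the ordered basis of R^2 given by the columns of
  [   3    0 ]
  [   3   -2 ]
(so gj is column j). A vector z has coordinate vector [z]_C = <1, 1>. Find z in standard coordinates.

<3, 1>

By definition z = g1 + g2.
Summing componentwise gives <3, 1>.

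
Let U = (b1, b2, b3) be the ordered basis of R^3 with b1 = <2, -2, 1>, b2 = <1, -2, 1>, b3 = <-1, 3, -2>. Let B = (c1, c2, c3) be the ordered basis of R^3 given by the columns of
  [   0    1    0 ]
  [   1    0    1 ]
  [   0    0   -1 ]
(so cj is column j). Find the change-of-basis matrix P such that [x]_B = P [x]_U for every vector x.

[[-1, -1, 1], [2, 1, -1], [-1, -1, 2]]

Column j of P is [bj]_B, since P maps U-coordinates to B-coordinates.
Expressing b1 in B: b1 = -c1 + 2c2 - c3, so column 1 of P is <-1, 2, -1>.
Doing the same for each bj gives P = [[-1, -1, 1], [2, 1, -1], [-1, -1, 2]].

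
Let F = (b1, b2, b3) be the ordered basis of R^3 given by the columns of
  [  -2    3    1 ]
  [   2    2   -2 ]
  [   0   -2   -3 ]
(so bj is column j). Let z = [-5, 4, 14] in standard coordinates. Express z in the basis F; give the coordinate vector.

[-1, -1, -4]

We seek scalars with c_1 b1 + ... + c_3 b3 = z; equivalently solve M c = z where the columns of M are b1, ..., b3.
Row-reducing the augmented matrix [M | z] gives c = (-1, -1, -4).
Check: -b1 - b2 - 4b3 = [-5, 4, 14].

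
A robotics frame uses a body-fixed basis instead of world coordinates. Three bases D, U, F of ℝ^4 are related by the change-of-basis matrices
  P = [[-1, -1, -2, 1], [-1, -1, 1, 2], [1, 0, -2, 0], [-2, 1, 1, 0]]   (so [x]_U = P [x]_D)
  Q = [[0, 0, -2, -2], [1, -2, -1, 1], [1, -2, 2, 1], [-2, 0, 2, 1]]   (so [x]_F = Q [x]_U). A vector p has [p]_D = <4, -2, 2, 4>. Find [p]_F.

<16, -26, -26, -4>

Apply P to get U-coordinates <-2, 8, 0, -8>, then Q to get F-coordinates.
The result is [p]_F = <16, -26, -26, -4>.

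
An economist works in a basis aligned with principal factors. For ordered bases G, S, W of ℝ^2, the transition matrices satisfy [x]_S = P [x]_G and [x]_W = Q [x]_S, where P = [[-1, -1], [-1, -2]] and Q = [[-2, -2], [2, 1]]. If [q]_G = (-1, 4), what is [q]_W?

Composing the changes, [q]_W = Q P [q]_G.
Q P = [[4, 6], [-3, -4]]; applying this to (-1, 4) gives (20, -13).

(20, -13)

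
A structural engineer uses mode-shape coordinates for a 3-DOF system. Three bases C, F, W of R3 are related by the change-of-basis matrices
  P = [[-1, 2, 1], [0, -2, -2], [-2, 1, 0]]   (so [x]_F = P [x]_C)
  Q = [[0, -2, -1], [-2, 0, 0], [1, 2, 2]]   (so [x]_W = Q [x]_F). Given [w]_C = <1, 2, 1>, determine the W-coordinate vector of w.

Composing the changes, [w]_W = Q P [w]_C.
Q P = [[2, 3, 4], [2, -4, -2], [-5, 0, -3]]; applying this to <1, 2, 1> gives <12, -8, -8>.

<12, -8, -8>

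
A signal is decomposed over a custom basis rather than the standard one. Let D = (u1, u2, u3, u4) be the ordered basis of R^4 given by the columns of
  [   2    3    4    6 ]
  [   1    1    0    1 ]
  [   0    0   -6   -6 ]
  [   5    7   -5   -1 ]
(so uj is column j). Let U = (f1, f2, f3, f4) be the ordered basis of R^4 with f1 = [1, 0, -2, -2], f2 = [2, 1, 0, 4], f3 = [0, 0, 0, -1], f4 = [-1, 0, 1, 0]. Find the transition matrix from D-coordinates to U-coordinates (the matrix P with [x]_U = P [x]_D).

[[0, -1, 2, 2], [1, 1, 0, 1], [-1, -1, 1, 1], [0, -2, -2, -2]]

Let M have columns uj and N have columns fj. Then for every x, N [x]_U = x = M [x]_D, so P = N^(-1) M.
Since det N = -1, N^(-1) has integer entries; multiplying gives P = [[0, -1, 2, 2], [1, 1, 0, 1], [-1, -1, 1, 1], [0, -2, -2, -2]].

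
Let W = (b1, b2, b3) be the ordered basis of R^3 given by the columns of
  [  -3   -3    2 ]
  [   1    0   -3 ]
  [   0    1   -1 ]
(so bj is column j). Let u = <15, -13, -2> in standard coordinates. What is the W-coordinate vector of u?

<-4, 1, 3>

[u]_W is the unique c with M c = u, where M has columns b1, ..., b3.
Row-reducing the augmented matrix [M | u] gives c = (-4, 1, 3).
Check: -4b1 + b2 + 3b3 = <15, -13, -2>.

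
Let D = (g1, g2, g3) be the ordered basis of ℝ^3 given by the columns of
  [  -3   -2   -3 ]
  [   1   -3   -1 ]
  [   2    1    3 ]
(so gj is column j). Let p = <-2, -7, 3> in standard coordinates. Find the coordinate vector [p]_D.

<-2, 1, 2>

[p]_D is the unique c with M c = p, where M has columns g1, ..., g3.
Solving this 3x3 system gives c = (-2, 1, 2).
Check: -2g1 + g2 + 2g3 = <-2, -7, 3>.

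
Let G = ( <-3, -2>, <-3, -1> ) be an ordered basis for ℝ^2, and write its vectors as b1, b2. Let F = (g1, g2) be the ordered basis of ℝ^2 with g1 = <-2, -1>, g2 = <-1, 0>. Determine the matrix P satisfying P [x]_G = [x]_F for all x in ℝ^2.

Take x = bj: its G-coordinates are the j-th standard unit vector, so P e_j — column j of P — equals [bj]_F.
b1 = 2g1 - g2, giving column 1 = <2, -1>; repeating for each j gives P = [[2, 1], [-1, 1]].

[[2, 1], [-1, 1]]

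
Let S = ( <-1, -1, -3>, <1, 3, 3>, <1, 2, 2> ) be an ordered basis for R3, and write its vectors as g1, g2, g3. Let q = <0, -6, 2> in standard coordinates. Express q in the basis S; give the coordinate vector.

<-4, -2, -2>

[q]_S is the unique c with M c = q, where M has columns g1, ..., g3.
Row-reducing the augmented matrix [M | q] gives c = (-4, -2, -2).
Check: -4g1 - 2g2 - 2g3 = <0, -6, 2>.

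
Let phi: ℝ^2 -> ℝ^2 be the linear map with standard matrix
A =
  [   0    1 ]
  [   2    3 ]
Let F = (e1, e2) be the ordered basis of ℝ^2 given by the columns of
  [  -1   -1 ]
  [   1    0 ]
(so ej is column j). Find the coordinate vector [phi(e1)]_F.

[1, -2]

Column 1 of [phi]_F is the F-coordinate vector of phi(e1).
In standard coordinates phi(e1) = A e1 = [1, 1].
Converting to F: [1, 1] = e1 - 2e2, so the coordinate vector is [1, -2].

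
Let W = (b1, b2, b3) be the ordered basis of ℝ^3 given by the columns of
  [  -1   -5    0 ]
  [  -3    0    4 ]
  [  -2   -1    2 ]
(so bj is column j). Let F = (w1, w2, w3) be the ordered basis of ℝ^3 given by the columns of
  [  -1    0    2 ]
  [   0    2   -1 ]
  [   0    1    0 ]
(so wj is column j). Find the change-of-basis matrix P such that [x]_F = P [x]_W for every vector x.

[[-1, 1, 0], [-2, -1, 2], [-1, -2, 0]]

Let M have columns bj and N have columns wj. Then for every x, N [x]_F = x = M [x]_W, so P = N^(-1) M.
Since det N = -1, N^(-1) has integer entries; multiplying gives P = [[-1, 1, 0], [-2, -1, 2], [-1, -2, 0]].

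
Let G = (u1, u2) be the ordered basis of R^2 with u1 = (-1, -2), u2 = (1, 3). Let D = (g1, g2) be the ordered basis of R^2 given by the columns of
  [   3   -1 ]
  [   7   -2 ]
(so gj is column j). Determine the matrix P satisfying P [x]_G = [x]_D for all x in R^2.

Take x = uj: its G-coordinates are the j-th standard unit vector, so P e_j — column j of P — equals [uj]_D.
u1 = 0·g1 + g2, giving column 1 = (0, 1); repeating for each j gives P = [[0, 1], [1, 2]].

[[0, 1], [1, 2]]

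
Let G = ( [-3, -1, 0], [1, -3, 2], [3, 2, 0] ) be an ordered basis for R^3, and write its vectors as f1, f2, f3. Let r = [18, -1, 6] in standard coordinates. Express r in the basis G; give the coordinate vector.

Write r = c_1 f1 + ... + c_3 f3 and solve for the c_i.
Solving this 3x3 system gives c = (-2, 3, 3).
Check: -2f1 + 3f2 + 3f3 = [18, -1, 6].

[-2, 3, 3]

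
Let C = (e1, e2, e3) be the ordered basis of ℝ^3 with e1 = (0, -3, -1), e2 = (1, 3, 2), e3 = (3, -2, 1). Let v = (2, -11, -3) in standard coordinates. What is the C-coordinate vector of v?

(2, -1, 1)

[v]_C is the unique c with M c = v, where M has columns e1, ..., e3.
Solving this 3x3 system gives c = (2, -1, 1).
Check: 2e1 - e2 + e3 = (2, -11, -3).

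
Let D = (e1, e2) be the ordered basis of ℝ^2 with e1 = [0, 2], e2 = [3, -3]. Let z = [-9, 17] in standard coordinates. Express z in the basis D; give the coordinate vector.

[4, -3]

We seek scalars with c_1 e1 + c_2 e2 = z; equivalently solve M c = z where the columns of M are e1, e2.
System: 0c_1 + 3c_2 = -9, 2c_1 - 3c_2 = 17; solving gives c_1 = 4, c_2 = -3.
Check: 4e1 - 3e2 = [-9, 17].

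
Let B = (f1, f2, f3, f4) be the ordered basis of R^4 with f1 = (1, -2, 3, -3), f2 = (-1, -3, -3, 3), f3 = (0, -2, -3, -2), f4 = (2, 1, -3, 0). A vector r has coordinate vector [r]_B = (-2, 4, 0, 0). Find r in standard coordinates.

(-6, -8, -18, 18)

By definition r = -2f1 + 4f2 + 0·f3 + 0·f4.
Summing componentwise gives (-6, -8, -18, 18).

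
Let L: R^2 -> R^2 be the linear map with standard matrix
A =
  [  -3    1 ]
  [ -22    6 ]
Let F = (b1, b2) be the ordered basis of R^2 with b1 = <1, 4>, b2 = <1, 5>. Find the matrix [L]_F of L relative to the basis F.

[[3, 2], [-2, 0]]

The j-th column of [L]_F is [L(bj)]_F.
L(b1) = A b1 = <1, 2> = 3b1 - 2b2, so column 1 is <3, -2>.
Repeating for b2 and assembling the columns gives [[3, 2], [-2, 0]].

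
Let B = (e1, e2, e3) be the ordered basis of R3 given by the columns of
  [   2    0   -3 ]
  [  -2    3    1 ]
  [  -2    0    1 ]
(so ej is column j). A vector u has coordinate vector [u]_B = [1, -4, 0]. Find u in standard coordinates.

[2, -14, -2]

By definition u = e1 - 4e2 + 0·e3.
Summing componentwise gives [2, -14, -2].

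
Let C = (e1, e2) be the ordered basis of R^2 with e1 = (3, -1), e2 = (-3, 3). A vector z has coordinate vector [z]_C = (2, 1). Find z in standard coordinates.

The coordinates say z = 2e1 + e2; adding the scaled basis vectors gives (3, 1).

(3, 1)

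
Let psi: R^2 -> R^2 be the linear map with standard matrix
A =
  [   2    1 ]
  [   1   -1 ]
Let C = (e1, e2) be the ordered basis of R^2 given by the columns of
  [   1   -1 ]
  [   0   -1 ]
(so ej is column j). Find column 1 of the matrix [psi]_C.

Compute psi(e1) = A e1 = (2, 1) in standard coordinates.
Then write this in C-coordinates: solve for y in y_1 e1 + y_2 e2 = (2, 1).
This gives y = (1, -1), which is column 1 of [psi]_C.

(1, -1)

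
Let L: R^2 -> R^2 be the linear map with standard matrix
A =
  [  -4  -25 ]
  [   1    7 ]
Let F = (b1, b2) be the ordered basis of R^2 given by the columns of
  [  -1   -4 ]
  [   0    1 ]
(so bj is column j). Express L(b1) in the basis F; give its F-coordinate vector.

[0, -1]

Compute L(b1) = A b1 = [4, -1] in standard coordinates.
Then write this in F-coordinates: solve for y in y_1 b1 + y_2 b2 = [4, -1].
This gives y = [0, -1], which is column 1 of [L]_F.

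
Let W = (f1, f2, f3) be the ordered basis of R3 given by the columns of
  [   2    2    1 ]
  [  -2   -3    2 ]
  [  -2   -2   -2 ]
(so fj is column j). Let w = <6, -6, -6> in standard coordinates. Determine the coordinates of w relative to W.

<3, 0, 0>

[w]_W is the unique c with M c = w, where M has columns f1, ..., f3.
Row-reducing the augmented matrix [M | w] gives c = (3, 0, 0).
Check: 3f1 + 0·f2 + 0·f3 = <6, -6, -6>.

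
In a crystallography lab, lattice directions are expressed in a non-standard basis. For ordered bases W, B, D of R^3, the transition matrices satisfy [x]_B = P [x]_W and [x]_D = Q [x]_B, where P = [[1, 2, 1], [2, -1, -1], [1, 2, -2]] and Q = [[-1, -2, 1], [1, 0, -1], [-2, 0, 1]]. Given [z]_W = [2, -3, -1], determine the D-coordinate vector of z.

[-13, -3, 8]

Composing the changes, [z]_D = Q P [z]_W.
Q P = [[-4, 2, -1], [0, 0, 3], [-1, -2, -4]]; applying this to [2, -3, -1] gives [-13, -3, 8].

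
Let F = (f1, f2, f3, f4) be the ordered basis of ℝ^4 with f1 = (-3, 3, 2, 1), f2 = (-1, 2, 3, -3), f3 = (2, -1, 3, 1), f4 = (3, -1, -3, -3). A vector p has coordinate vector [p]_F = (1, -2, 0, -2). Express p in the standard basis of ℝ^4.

By definition p = f1 - 2f2 + 0·f3 - 2f4.
Summing componentwise gives (-7, 1, 2, 13).

(-7, 1, 2, 13)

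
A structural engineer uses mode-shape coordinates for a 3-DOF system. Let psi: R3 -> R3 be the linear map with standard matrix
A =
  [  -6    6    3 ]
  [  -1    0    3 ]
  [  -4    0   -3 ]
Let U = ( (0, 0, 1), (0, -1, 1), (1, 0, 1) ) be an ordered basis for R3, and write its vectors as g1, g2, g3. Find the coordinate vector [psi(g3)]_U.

(-2, -2, -3)

Column 3 of [psi]_U is the U-coordinate vector of psi(g3).
In standard coordinates psi(g3) = A g3 = (-3, 2, -7).
Converting to U: (-3, 2, -7) = -2g1 - 2g2 - 3g3, so the coordinate vector is (-2, -2, -3).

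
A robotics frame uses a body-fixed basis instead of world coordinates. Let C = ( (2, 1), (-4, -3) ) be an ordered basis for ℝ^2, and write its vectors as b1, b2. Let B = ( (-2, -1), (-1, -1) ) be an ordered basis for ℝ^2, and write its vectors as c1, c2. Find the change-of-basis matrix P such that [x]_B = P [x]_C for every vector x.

Let M have columns bj and N have columns cj. Then for every x, N [x]_B = x = M [x]_C, so P = N^(-1) M.
Since det N = 1, N^(-1) has integer entries; multiplying gives P = [[-1, 1], [0, 2]].

[[-1, 1], [0, 2]]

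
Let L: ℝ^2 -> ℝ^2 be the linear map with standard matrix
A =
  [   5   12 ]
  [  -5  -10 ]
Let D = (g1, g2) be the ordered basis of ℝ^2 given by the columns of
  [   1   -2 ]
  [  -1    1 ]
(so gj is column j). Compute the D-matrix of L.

The j-th column of [L]_D is [L(gj)]_D.
L(g1) = A g1 = [-7, 5] = -3g1 + 2g2, so column 1 is [-3, 2].
Repeating for g2 and assembling the columns gives [[-3, -2], [2, -2]].

[[-3, -2], [2, -2]]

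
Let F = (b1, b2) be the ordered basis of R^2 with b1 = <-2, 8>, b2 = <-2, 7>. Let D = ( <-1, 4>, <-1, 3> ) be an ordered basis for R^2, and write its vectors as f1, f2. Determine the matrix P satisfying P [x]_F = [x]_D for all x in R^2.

Let M have columns bj and N have columns fj. Then for every x, N [x]_D = x = M [x]_F, so P = N^(-1) M.
Since det N = 1, N^(-1) has integer entries; multiplying gives P = [[2, 1], [0, 1]].

[[2, 1], [0, 1]]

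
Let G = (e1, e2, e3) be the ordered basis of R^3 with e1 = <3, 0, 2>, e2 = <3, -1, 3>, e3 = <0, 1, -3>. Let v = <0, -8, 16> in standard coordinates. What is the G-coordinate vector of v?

We seek scalars with c_1 e1 + ... + c_3 e3 = v; equivalently solve M c = v where the columns of M are e1, ..., e3.
Solving this 3x3 system gives c = (-4, 4, -4).
Check: -4e1 + 4e2 - 4e3 = <0, -8, 16>.

<-4, 4, -4>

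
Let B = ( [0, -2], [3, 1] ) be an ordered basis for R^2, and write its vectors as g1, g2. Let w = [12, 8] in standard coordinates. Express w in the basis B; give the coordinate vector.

Write w = c_1 g1 + c_2 g2 and solve for the c_i.
System: 0c_1 + 3c_2 = 12, -2c_1 + c_2 = 8; solving gives c_1 = -2, c_2 = 4.
Check: -2g1 + 4g2 = [12, 8].

[-2, 4]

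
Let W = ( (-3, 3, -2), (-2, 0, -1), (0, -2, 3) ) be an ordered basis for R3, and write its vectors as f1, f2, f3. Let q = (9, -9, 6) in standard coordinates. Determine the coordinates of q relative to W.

(-3, 0, 0)

We seek scalars with c_1 f1 + ... + c_3 f3 = q; equivalently solve M c = q where the columns of M are f1, ..., f3.
Solving this 3x3 system gives c = (-3, 0, 0).
Check: -3f1 + 0·f2 + 0·f3 = (9, -9, 6).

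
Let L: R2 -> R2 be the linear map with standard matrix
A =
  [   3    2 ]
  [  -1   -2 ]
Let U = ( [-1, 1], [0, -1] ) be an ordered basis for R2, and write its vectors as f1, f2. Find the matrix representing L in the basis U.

The j-th column of [L]_U is [L(fj)]_U.
L(f1) = A f1 = [-1, -1] = f1 + 2f2, so column 1 is [1, 2].
Repeating for f2 and assembling the columns gives [[1, 2], [2, 0]].

[[1, 2], [2, 0]]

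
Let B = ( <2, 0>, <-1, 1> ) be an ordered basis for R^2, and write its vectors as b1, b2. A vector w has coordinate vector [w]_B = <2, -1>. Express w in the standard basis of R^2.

<5, -1>

w = M [w]_B, where M has columns b1, b2.
Carrying out the matrix-vector product, w = <5, -1>.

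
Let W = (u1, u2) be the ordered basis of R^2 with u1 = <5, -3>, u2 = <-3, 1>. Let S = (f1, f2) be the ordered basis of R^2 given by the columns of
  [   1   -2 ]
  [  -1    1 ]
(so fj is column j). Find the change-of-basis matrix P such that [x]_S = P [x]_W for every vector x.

Column j of P is [uj]_S, since P maps W-coordinates to S-coordinates.
Expressing u1 in S: u1 = f1 - 2f2, so column 1 of P is <1, -2>.
Doing the same for each uj gives P = [[1, 1], [-2, 2]].

[[1, 1], [-2, 2]]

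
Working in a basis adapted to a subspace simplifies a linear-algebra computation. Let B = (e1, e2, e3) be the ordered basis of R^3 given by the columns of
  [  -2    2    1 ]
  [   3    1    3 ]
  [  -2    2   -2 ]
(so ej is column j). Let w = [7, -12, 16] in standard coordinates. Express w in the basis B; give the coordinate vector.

Write w = c_1 e1 + ... + c_3 e3 and solve for the c_i.
Gaussian elimination on [M | w] yields c = (-2, 3, -3).
Check: -2e1 + 3e2 - 3e3 = [7, -12, 16].

[-2, 3, -3]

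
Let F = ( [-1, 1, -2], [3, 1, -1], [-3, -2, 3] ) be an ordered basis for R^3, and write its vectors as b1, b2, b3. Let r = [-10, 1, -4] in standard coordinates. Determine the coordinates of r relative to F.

[r]_F is the unique c with M c = r, where M has columns b1, ..., b3.
Gaussian elimination on [M | r] yields c = (4, -1, 1).
Check: 4b1 - b2 + b3 = [-10, 1, -4].

[4, -1, 1]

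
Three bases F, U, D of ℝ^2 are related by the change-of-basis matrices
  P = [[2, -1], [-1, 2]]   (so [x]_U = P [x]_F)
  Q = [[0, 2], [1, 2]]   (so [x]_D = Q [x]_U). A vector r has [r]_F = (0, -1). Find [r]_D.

Apply P to get U-coordinates (1, -2), then Q to get D-coordinates.
The result is [r]_D = (-4, -3).

(-4, -3)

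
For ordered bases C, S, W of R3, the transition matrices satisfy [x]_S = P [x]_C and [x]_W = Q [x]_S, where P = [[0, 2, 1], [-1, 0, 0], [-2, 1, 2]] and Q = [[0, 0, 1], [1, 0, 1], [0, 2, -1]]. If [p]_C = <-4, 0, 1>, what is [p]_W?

<10, 11, -2>

Composing the changes, [p]_W = Q P [p]_C.
Q P = [[-2, 1, 2], [-2, 3, 3], [0, -1, -2]]; applying this to <-4, 0, 1> gives <10, 11, -2>.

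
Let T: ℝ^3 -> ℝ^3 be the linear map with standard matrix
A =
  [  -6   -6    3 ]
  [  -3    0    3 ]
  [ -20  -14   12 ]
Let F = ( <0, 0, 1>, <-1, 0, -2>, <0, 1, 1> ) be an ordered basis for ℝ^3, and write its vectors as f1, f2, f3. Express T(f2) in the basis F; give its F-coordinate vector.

<-1, 0, -3>

Compute T(f2) = A f2 = <0, -3, -4> in standard coordinates.
Then write this in F-coordinates: solve for y in y_1 f1 + ... + y_3 f3 = <0, -3, -4>.
This gives y = <-1, 0, -3>, which is column 2 of [T]_F.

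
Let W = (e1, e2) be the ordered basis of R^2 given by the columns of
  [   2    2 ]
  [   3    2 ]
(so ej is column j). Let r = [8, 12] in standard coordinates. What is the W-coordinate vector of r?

We seek scalars with c_1 e1 + c_2 e2 = r; equivalently solve M c = r where the columns of M are e1, e2.
System: 2c_1 + 2c_2 = 8, 3c_1 + 2c_2 = 12; solving gives c_1 = 4, c_2 = 0.
Check: 4e1 + 0·e2 = [8, 12].

[4, 0]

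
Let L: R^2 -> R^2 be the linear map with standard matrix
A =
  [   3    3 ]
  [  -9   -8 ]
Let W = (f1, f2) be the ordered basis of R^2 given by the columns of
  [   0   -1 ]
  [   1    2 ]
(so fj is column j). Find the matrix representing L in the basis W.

[[-2, -1], [-3, -3]]

The j-th column of [L]_W is [L(fj)]_W.
L(f1) = A f1 = [3, -8] = -2f1 - 3f2, so column 1 is [-2, -3].
Repeating for f2 and assembling the columns gives [[-2, -1], [-3, -3]].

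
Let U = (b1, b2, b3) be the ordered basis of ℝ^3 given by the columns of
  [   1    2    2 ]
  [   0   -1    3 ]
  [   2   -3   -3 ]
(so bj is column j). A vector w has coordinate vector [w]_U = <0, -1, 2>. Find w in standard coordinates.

w = M [w]_U, where M has columns b1, ..., b3.
Carrying out the matrix-vector product, w = <2, 7, -3>.

<2, 7, -3>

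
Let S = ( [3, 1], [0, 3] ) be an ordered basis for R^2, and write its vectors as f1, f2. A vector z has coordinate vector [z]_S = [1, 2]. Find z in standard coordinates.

z = M [z]_S, where M has columns f1, f2.
Carrying out the matrix-vector product, z = [3, 7].

[3, 7]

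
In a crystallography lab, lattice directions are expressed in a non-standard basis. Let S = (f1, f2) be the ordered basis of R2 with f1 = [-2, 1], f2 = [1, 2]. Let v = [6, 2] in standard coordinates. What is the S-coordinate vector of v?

Write v = c_1 f1 + c_2 f2 and solve for the c_i.
System: -2c_1 + c_2 = 6, c_1 + 2c_2 = 2; solving gives c_1 = -2, c_2 = 2.
Check: -2f1 + 2f2 = [6, 2].

[-2, 2]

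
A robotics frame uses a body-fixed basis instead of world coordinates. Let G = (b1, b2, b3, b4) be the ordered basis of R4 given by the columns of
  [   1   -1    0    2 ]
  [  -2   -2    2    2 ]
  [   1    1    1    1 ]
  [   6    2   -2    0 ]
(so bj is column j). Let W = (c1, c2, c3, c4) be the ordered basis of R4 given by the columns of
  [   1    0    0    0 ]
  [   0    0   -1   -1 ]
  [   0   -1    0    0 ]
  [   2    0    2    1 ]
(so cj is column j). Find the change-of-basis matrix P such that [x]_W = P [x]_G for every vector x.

[[1, -1, 0, 2], [-1, -1, -1, -1], [2, 2, 0, -2], [0, 0, -2, 0]]

Let M have columns bj and N have columns cj. Then for every x, N [x]_W = x = M [x]_G, so P = N^(-1) M.
Since det N = 1, N^(-1) has integer entries; multiplying gives P = [[1, -1, 0, 2], [-1, -1, -1, -1], [2, 2, 0, -2], [0, 0, -2, 0]].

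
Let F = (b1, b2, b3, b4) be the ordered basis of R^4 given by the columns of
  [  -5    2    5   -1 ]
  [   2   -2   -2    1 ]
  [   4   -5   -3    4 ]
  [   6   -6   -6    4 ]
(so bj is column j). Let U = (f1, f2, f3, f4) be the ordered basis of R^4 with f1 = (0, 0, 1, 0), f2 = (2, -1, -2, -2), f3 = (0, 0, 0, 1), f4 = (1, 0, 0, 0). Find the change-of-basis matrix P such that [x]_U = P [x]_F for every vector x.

[[0, -1, 1, 2], [-2, 2, 2, -1], [2, -2, -2, 2], [-1, -2, 1, 1]]

Let M have columns bj and N have columns fj. Then for every x, N [x]_U = x = M [x]_F, so P = N^(-1) M.
Since det N = -1, N^(-1) has integer entries; multiplying gives P = [[0, -1, 1, 2], [-2, 2, 2, -1], [2, -2, -2, 2], [-1, -2, 1, 1]].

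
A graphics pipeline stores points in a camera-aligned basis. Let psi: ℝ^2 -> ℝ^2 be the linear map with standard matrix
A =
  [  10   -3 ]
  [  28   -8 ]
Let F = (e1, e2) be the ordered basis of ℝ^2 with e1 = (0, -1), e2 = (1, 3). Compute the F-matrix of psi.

[[1, -1], [3, 1]]

The j-th column of [psi]_F is [psi(ej)]_F.
psi(e1) = A e1 = (3, 8) = e1 + 3e2, so column 1 is (1, 3).
Repeating for e2 and assembling the columns gives [[1, -1], [3, 1]].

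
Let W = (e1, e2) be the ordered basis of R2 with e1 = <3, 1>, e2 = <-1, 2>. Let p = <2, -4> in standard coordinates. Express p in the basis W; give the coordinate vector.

<0, -2>

We seek scalars with c_1 e1 + c_2 e2 = p; equivalently solve M c = p where the columns of M are e1, e2.
System: 3c_1 - c_2 = 2, c_1 + 2c_2 = -4; solving gives c_1 = 0, c_2 = -2.
Check: 0·e1 - 2e2 = <2, -4>.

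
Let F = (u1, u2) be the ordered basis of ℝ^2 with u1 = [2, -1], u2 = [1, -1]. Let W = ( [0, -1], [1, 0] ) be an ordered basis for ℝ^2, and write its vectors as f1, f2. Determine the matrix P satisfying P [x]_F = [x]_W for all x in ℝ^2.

Let M have columns uj and N have columns fj. Then for every x, N [x]_W = x = M [x]_F, so P = N^(-1) M.
Since det N = 1, N^(-1) has integer entries; multiplying gives P = [[1, 1], [2, 1]].

[[1, 1], [2, 1]]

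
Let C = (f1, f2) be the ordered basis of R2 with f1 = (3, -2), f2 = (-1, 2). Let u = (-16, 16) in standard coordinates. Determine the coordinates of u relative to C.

We seek scalars with c_1 f1 + c_2 f2 = u; equivalently solve M c = u where the columns of M are f1, f2.
System: 3c_1 - c_2 = -16, -2c_1 + 2c_2 = 16; solving gives c_1 = -4, c_2 = 4.
Check: -4f1 + 4f2 = (-16, 16).

(-4, 4)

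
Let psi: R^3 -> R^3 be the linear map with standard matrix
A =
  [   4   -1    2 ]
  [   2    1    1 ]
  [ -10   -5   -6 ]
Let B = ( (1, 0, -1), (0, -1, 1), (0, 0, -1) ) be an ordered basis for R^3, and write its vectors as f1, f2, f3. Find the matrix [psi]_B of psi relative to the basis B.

Let P have columns f1, ..., f3. Then [psi]_B = P^(-1) A P.
Here det P = 1, so P^(-1) is integer; computing A P first and then P^(-1)(A P) gives [[2, 3, -2], [-1, 0, 1], [1, -2, -3]].

[[2, 3, -2], [-1, 0, 1], [1, -2, -3]]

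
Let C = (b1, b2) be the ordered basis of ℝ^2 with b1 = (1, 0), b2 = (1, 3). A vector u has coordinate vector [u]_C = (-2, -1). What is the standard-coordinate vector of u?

(-3, -3)

The coordinates say u = -2b1 - b2; adding the scaled basis vectors gives (-3, -3).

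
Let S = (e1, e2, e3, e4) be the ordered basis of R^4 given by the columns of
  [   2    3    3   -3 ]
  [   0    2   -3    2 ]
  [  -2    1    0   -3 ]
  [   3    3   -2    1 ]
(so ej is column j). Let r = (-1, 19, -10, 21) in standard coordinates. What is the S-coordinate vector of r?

We seek scalars with c_1 e1 + ... + c_4 e4 = r; equivalently solve M c = r where the columns of M are e1, ..., e4.
Row-reducing the augmented matrix [M | r] gives c = (1, 4, -1, 4).
Check: e1 + 4e2 - e3 + 4e4 = (-1, 19, -10, 21).

(1, 4, -1, 4)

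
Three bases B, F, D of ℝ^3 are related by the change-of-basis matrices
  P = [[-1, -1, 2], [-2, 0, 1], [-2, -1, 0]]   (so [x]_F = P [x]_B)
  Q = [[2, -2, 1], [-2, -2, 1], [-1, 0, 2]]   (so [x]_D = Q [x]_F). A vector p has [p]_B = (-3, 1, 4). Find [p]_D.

First [p]_F = P [p]_B = (10, 10, 5).
Then [p]_D = Q [p]_F = (5, -35, 0).

(5, -35, 0)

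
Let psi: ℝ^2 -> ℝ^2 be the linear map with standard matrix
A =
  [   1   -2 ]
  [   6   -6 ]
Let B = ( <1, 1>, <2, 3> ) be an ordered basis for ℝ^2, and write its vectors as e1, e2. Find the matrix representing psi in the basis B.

[[-3, 0], [1, -2]]

The j-th column of [psi]_B is [psi(ej)]_B.
psi(e1) = A e1 = <-1, 0> = -3e1 + e2, so column 1 is <-3, 1>.
Repeating for e2 and assembling the columns gives [[-3, 0], [1, -2]].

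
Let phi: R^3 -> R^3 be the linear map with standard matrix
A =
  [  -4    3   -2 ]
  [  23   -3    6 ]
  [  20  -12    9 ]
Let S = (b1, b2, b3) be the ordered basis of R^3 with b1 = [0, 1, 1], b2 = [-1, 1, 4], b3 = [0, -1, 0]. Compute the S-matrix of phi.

With P the matrix whose columns are b1, ..., b3, [phi]_S = P^(-1) A P.
Column by column: phi(b1) = A b1 = [1, 3, -3]; its S-coordinates [1, -1, -3] give column 1.
Continuing for each basis vector yields [phi]_S = [[1, 0, 0], [-1, 1, 3], [-3, 3, 0]].

[[1, 0, 0], [-1, 1, 3], [-3, 3, 0]]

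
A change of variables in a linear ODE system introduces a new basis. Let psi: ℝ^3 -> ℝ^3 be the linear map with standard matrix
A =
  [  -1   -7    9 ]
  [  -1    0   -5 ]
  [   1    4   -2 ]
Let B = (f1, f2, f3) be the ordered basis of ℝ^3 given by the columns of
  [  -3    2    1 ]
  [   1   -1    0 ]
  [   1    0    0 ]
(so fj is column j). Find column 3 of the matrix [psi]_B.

<1, 2, -2>

Column 3 of [psi]_B is the B-coordinate vector of psi(f3).
In standard coordinates psi(f3) = A f3 = <-1, -1, 1>.
Converting to B: <-1, -1, 1> = f1 + 2f2 - 2f3, so the coordinate vector is <1, 2, -2>.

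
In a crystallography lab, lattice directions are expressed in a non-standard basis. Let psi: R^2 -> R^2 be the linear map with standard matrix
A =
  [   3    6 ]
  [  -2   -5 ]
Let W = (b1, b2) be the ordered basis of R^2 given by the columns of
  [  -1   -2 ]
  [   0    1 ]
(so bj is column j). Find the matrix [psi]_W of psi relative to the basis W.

[[-1, 2], [2, -1]]

With P the matrix whose columns are b1, b2, [psi]_W = P^(-1) A P.
Column by column: psi(b1) = A b1 = [-3, 2]; its W-coordinates [-1, 2] give column 1.
Continuing for each basis vector yields [psi]_W = [[-1, 2], [2, -1]].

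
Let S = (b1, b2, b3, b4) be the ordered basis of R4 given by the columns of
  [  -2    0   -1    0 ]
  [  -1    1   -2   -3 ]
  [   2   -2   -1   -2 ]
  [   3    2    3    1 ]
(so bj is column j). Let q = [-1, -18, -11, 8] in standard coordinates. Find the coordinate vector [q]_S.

[-1, -1, 3, 4]

[q]_S is the unique c with M c = q, where M has columns b1, ..., b4.
Row-reducing the augmented matrix [M | q] gives c = (-1, -1, 3, 4).
Check: -b1 - b2 + 3b3 + 4b4 = [-1, -18, -11, 8].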